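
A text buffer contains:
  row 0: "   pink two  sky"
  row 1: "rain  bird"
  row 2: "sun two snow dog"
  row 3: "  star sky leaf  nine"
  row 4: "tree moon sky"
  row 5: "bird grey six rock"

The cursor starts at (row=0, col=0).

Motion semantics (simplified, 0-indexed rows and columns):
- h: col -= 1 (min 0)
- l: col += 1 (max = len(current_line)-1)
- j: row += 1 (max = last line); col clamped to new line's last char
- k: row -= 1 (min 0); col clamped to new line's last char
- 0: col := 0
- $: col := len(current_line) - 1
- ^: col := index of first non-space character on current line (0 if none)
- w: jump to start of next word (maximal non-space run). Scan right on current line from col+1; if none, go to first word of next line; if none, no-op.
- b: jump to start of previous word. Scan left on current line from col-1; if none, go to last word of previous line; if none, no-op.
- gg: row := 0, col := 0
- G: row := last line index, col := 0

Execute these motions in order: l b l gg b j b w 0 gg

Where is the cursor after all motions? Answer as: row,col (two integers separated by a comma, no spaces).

Answer: 0,0

Derivation:
After 1 (l): row=0 col=1 char='_'
After 2 (b): row=0 col=1 char='_'
After 3 (l): row=0 col=2 char='_'
After 4 (gg): row=0 col=0 char='_'
After 5 (b): row=0 col=0 char='_'
After 6 (j): row=1 col=0 char='r'
After 7 (b): row=0 col=13 char='s'
After 8 (w): row=1 col=0 char='r'
After 9 (0): row=1 col=0 char='r'
After 10 (gg): row=0 col=0 char='_'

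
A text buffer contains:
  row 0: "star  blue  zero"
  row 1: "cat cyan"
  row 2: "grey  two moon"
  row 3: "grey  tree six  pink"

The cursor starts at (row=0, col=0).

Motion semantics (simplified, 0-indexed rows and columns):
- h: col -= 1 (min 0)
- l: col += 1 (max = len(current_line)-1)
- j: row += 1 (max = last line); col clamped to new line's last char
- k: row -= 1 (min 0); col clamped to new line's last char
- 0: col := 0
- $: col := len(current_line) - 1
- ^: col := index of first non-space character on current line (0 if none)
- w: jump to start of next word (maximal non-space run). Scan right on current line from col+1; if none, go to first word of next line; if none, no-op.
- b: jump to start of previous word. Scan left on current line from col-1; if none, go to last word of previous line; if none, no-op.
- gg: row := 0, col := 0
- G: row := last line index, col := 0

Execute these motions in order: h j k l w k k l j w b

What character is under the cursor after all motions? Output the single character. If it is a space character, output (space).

After 1 (h): row=0 col=0 char='s'
After 2 (j): row=1 col=0 char='c'
After 3 (k): row=0 col=0 char='s'
After 4 (l): row=0 col=1 char='t'
After 5 (w): row=0 col=6 char='b'
After 6 (k): row=0 col=6 char='b'
After 7 (k): row=0 col=6 char='b'
After 8 (l): row=0 col=7 char='l'
After 9 (j): row=1 col=7 char='n'
After 10 (w): row=2 col=0 char='g'
After 11 (b): row=1 col=4 char='c'

Answer: c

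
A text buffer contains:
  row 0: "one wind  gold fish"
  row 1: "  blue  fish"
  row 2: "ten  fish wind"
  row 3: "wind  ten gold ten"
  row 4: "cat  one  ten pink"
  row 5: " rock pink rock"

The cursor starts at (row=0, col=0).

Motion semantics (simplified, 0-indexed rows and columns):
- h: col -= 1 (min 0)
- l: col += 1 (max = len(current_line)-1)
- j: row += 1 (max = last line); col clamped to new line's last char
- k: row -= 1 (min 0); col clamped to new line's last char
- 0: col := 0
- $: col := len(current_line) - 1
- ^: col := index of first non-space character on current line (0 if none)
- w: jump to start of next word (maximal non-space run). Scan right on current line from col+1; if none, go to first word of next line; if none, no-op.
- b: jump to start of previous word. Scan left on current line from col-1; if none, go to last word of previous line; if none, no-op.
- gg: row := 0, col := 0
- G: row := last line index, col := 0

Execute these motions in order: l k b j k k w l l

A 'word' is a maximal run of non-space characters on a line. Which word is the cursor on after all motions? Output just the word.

After 1 (l): row=0 col=1 char='n'
After 2 (k): row=0 col=1 char='n'
After 3 (b): row=0 col=0 char='o'
After 4 (j): row=1 col=0 char='_'
After 5 (k): row=0 col=0 char='o'
After 6 (k): row=0 col=0 char='o'
After 7 (w): row=0 col=4 char='w'
After 8 (l): row=0 col=5 char='i'
After 9 (l): row=0 col=6 char='n'

Answer: wind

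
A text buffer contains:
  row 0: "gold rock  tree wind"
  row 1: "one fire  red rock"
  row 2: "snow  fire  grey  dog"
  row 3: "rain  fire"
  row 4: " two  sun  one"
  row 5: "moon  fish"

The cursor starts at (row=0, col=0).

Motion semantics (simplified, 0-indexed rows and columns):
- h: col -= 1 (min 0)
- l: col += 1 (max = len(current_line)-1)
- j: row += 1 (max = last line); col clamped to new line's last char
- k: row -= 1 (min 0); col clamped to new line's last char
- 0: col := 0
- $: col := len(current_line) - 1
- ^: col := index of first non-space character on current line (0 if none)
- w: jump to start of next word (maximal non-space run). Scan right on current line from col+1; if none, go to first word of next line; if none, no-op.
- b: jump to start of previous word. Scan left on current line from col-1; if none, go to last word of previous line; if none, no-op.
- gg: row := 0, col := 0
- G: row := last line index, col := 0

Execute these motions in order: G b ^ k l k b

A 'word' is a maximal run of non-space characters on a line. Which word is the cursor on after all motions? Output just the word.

Answer: snow

Derivation:
After 1 (G): row=5 col=0 char='m'
After 2 (b): row=4 col=11 char='o'
After 3 (^): row=4 col=1 char='t'
After 4 (k): row=3 col=1 char='a'
After 5 (l): row=3 col=2 char='i'
After 6 (k): row=2 col=2 char='o'
After 7 (b): row=2 col=0 char='s'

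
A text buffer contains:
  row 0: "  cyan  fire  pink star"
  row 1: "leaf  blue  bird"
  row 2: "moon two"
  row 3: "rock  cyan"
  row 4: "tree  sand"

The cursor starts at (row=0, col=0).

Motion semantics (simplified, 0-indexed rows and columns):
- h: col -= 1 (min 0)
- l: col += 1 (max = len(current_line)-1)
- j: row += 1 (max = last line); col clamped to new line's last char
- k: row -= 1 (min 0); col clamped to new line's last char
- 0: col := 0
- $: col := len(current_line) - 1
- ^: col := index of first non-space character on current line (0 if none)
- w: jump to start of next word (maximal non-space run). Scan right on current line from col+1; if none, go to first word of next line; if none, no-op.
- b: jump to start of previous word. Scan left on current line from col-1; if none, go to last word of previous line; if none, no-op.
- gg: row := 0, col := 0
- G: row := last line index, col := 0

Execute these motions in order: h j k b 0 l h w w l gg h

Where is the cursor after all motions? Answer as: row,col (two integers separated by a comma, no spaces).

After 1 (h): row=0 col=0 char='_'
After 2 (j): row=1 col=0 char='l'
After 3 (k): row=0 col=0 char='_'
After 4 (b): row=0 col=0 char='_'
After 5 (0): row=0 col=0 char='_'
After 6 (l): row=0 col=1 char='_'
After 7 (h): row=0 col=0 char='_'
After 8 (w): row=0 col=2 char='c'
After 9 (w): row=0 col=8 char='f'
After 10 (l): row=0 col=9 char='i'
After 11 (gg): row=0 col=0 char='_'
After 12 (h): row=0 col=0 char='_'

Answer: 0,0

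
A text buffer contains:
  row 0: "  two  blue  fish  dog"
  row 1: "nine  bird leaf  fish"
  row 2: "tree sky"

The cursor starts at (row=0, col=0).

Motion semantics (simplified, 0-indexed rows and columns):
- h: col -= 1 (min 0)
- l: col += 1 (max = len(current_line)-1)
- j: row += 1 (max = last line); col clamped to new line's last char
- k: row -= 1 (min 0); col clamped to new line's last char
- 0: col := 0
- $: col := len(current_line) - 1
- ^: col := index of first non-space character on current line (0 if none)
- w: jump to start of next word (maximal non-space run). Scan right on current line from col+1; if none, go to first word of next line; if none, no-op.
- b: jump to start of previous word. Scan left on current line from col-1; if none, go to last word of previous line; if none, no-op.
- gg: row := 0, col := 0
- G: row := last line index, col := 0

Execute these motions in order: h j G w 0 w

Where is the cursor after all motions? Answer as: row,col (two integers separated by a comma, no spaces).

After 1 (h): row=0 col=0 char='_'
After 2 (j): row=1 col=0 char='n'
After 3 (G): row=2 col=0 char='t'
After 4 (w): row=2 col=5 char='s'
After 5 (0): row=2 col=0 char='t'
After 6 (w): row=2 col=5 char='s'

Answer: 2,5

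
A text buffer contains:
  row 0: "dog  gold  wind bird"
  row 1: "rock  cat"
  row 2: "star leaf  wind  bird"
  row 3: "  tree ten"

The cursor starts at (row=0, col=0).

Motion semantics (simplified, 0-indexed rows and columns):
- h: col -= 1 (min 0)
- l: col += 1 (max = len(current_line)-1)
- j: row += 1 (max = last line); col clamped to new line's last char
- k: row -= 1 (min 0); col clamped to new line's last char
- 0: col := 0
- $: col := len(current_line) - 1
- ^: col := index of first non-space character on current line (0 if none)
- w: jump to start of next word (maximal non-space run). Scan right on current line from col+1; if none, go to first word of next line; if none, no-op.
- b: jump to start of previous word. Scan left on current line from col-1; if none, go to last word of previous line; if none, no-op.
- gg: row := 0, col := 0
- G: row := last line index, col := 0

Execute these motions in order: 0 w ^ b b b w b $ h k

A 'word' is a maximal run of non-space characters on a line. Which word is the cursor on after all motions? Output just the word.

After 1 (0): row=0 col=0 char='d'
After 2 (w): row=0 col=5 char='g'
After 3 (^): row=0 col=0 char='d'
After 4 (b): row=0 col=0 char='d'
After 5 (b): row=0 col=0 char='d'
After 6 (b): row=0 col=0 char='d'
After 7 (w): row=0 col=5 char='g'
After 8 (b): row=0 col=0 char='d'
After 9 ($): row=0 col=19 char='d'
After 10 (h): row=0 col=18 char='r'
After 11 (k): row=0 col=18 char='r'

Answer: bird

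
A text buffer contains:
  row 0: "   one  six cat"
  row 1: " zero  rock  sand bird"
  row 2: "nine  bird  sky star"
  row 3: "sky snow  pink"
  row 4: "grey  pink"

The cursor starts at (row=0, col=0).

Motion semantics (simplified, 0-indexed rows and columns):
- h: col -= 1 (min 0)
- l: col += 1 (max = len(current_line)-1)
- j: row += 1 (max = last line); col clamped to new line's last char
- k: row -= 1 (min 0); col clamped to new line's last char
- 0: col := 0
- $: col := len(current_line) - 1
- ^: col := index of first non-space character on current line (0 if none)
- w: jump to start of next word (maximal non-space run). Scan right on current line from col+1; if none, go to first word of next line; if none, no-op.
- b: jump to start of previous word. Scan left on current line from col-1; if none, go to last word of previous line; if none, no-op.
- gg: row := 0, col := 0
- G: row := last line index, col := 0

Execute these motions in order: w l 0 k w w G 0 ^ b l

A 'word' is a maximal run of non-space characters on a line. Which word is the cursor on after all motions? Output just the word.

After 1 (w): row=0 col=3 char='o'
After 2 (l): row=0 col=4 char='n'
After 3 (0): row=0 col=0 char='_'
After 4 (k): row=0 col=0 char='_'
After 5 (w): row=0 col=3 char='o'
After 6 (w): row=0 col=8 char='s'
After 7 (G): row=4 col=0 char='g'
After 8 (0): row=4 col=0 char='g'
After 9 (^): row=4 col=0 char='g'
After 10 (b): row=3 col=10 char='p'
After 11 (l): row=3 col=11 char='i'

Answer: pink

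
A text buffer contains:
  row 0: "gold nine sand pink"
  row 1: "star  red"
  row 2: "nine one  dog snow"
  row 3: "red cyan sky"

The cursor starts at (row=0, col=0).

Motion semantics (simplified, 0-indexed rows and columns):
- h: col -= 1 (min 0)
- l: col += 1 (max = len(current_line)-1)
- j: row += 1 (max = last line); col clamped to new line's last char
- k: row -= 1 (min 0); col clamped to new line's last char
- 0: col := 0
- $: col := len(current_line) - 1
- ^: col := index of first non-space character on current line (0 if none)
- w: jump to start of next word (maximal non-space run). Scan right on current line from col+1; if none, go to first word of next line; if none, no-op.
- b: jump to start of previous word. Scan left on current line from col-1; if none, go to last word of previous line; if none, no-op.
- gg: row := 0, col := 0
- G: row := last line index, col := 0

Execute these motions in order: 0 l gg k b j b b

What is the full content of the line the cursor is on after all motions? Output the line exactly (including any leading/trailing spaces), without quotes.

Answer: gold nine sand pink

Derivation:
After 1 (0): row=0 col=0 char='g'
After 2 (l): row=0 col=1 char='o'
After 3 (gg): row=0 col=0 char='g'
After 4 (k): row=0 col=0 char='g'
After 5 (b): row=0 col=0 char='g'
After 6 (j): row=1 col=0 char='s'
After 7 (b): row=0 col=15 char='p'
After 8 (b): row=0 col=10 char='s'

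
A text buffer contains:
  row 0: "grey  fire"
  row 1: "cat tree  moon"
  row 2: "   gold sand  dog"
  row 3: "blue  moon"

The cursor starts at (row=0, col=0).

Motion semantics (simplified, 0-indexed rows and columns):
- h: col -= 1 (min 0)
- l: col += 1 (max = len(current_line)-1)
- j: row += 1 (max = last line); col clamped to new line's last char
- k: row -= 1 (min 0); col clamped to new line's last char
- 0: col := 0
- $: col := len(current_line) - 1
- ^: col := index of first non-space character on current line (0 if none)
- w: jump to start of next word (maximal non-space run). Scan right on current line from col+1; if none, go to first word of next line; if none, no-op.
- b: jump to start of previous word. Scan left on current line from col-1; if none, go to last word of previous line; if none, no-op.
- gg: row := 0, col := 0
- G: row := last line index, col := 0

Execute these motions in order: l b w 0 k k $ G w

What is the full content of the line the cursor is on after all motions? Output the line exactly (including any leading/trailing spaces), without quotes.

Answer: blue  moon

Derivation:
After 1 (l): row=0 col=1 char='r'
After 2 (b): row=0 col=0 char='g'
After 3 (w): row=0 col=6 char='f'
After 4 (0): row=0 col=0 char='g'
After 5 (k): row=0 col=0 char='g'
After 6 (k): row=0 col=0 char='g'
After 7 ($): row=0 col=9 char='e'
After 8 (G): row=3 col=0 char='b'
After 9 (w): row=3 col=6 char='m'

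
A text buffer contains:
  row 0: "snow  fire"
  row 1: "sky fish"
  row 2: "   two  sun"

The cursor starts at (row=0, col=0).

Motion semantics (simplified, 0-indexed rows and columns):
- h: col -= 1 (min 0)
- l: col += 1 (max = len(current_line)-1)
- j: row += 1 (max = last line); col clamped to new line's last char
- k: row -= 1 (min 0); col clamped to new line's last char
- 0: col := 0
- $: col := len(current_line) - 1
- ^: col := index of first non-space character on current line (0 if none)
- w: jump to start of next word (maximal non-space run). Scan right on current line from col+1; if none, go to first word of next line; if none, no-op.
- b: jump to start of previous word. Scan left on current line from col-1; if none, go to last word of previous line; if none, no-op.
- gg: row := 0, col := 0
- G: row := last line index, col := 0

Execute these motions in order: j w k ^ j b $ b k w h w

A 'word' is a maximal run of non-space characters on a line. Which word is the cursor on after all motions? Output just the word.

After 1 (j): row=1 col=0 char='s'
After 2 (w): row=1 col=4 char='f'
After 3 (k): row=0 col=4 char='_'
After 4 (^): row=0 col=0 char='s'
After 5 (j): row=1 col=0 char='s'
After 6 (b): row=0 col=6 char='f'
After 7 ($): row=0 col=9 char='e'
After 8 (b): row=0 col=6 char='f'
After 9 (k): row=0 col=6 char='f'
After 10 (w): row=1 col=0 char='s'
After 11 (h): row=1 col=0 char='s'
After 12 (w): row=1 col=4 char='f'

Answer: fish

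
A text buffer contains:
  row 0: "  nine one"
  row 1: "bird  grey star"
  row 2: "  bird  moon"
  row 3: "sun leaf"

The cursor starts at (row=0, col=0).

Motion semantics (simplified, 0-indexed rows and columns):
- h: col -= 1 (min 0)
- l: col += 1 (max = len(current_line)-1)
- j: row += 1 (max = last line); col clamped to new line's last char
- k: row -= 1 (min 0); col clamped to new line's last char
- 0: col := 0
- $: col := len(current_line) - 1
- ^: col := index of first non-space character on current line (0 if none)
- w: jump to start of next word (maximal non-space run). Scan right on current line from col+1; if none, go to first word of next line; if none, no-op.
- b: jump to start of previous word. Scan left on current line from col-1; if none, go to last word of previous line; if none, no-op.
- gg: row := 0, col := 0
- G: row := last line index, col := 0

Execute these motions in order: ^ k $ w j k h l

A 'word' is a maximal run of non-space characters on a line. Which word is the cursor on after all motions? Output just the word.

Answer: bird

Derivation:
After 1 (^): row=0 col=2 char='n'
After 2 (k): row=0 col=2 char='n'
After 3 ($): row=0 col=9 char='e'
After 4 (w): row=1 col=0 char='b'
After 5 (j): row=2 col=0 char='_'
After 6 (k): row=1 col=0 char='b'
After 7 (h): row=1 col=0 char='b'
After 8 (l): row=1 col=1 char='i'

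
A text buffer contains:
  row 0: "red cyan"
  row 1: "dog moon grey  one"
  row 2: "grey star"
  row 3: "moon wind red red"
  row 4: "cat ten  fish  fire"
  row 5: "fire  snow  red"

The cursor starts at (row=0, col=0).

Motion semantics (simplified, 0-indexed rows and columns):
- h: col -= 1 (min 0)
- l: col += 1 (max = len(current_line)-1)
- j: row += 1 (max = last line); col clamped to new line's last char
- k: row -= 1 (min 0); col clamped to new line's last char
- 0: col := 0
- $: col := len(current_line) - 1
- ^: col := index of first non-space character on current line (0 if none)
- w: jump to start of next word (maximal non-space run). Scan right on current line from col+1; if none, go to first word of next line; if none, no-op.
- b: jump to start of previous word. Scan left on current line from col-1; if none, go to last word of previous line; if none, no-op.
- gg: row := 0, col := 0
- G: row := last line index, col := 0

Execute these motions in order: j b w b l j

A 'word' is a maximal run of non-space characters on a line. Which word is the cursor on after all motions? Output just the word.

Answer: moon

Derivation:
After 1 (j): row=1 col=0 char='d'
After 2 (b): row=0 col=4 char='c'
After 3 (w): row=1 col=0 char='d'
After 4 (b): row=0 col=4 char='c'
After 5 (l): row=0 col=5 char='y'
After 6 (j): row=1 col=5 char='o'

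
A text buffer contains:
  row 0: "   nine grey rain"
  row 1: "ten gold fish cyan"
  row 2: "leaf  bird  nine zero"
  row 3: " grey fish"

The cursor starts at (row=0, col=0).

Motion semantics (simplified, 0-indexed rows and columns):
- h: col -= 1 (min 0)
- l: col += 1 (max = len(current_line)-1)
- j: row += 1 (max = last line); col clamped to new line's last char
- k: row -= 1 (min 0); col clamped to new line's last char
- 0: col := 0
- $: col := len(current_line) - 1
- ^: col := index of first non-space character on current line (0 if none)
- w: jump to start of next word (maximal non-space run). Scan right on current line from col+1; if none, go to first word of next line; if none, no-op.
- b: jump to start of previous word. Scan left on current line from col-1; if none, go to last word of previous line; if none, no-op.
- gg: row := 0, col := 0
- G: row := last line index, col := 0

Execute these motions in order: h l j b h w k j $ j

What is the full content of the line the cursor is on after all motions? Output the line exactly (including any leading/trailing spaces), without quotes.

Answer: leaf  bird  nine zero

Derivation:
After 1 (h): row=0 col=0 char='_'
After 2 (l): row=0 col=1 char='_'
After 3 (j): row=1 col=1 char='e'
After 4 (b): row=1 col=0 char='t'
After 5 (h): row=1 col=0 char='t'
After 6 (w): row=1 col=4 char='g'
After 7 (k): row=0 col=4 char='i'
After 8 (j): row=1 col=4 char='g'
After 9 ($): row=1 col=17 char='n'
After 10 (j): row=2 col=17 char='z'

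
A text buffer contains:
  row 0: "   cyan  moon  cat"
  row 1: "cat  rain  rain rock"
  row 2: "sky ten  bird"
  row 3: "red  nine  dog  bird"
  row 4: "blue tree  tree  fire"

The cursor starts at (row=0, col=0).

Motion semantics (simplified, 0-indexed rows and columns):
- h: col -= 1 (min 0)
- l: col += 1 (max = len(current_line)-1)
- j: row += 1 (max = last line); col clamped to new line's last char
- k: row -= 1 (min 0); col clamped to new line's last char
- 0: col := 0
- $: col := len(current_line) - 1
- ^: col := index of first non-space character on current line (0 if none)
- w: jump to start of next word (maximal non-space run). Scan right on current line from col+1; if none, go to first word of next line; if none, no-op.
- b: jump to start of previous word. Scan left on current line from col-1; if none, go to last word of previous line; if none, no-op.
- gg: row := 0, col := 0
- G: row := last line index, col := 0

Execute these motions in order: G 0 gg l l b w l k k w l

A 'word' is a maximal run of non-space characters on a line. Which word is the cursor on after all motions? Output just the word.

Answer: moon

Derivation:
After 1 (G): row=4 col=0 char='b'
After 2 (0): row=4 col=0 char='b'
After 3 (gg): row=0 col=0 char='_'
After 4 (l): row=0 col=1 char='_'
After 5 (l): row=0 col=2 char='_'
After 6 (b): row=0 col=2 char='_'
After 7 (w): row=0 col=3 char='c'
After 8 (l): row=0 col=4 char='y'
After 9 (k): row=0 col=4 char='y'
After 10 (k): row=0 col=4 char='y'
After 11 (w): row=0 col=9 char='m'
After 12 (l): row=0 col=10 char='o'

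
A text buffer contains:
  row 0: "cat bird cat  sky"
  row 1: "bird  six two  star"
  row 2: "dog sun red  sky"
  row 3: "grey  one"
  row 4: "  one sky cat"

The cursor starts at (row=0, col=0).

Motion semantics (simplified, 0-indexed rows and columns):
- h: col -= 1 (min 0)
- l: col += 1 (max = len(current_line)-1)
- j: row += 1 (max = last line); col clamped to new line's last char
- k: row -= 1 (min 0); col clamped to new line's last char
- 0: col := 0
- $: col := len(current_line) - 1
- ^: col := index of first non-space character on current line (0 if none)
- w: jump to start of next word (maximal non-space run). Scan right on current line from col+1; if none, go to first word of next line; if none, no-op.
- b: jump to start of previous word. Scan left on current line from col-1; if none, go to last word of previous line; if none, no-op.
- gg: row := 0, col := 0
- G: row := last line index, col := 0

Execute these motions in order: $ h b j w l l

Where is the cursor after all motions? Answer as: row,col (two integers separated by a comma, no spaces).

After 1 ($): row=0 col=16 char='y'
After 2 (h): row=0 col=15 char='k'
After 3 (b): row=0 col=14 char='s'
After 4 (j): row=1 col=14 char='_'
After 5 (w): row=1 col=15 char='s'
After 6 (l): row=1 col=16 char='t'
After 7 (l): row=1 col=17 char='a'

Answer: 1,17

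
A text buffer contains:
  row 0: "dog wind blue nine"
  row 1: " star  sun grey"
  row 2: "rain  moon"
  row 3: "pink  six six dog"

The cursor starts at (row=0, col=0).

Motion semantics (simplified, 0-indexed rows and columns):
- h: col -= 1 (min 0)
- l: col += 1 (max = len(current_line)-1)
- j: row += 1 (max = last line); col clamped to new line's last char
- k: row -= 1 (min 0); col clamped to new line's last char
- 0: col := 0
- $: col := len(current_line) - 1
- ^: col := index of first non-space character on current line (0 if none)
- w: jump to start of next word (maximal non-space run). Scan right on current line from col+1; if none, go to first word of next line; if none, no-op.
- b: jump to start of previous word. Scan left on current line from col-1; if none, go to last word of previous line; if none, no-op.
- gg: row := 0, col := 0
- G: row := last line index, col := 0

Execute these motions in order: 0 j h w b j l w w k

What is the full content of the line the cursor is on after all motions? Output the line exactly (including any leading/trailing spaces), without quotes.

Answer:  star  sun grey

Derivation:
After 1 (0): row=0 col=0 char='d'
After 2 (j): row=1 col=0 char='_'
After 3 (h): row=1 col=0 char='_'
After 4 (w): row=1 col=1 char='s'
After 5 (b): row=0 col=14 char='n'
After 6 (j): row=1 col=14 char='y'
After 7 (l): row=1 col=14 char='y'
After 8 (w): row=2 col=0 char='r'
After 9 (w): row=2 col=6 char='m'
After 10 (k): row=1 col=6 char='_'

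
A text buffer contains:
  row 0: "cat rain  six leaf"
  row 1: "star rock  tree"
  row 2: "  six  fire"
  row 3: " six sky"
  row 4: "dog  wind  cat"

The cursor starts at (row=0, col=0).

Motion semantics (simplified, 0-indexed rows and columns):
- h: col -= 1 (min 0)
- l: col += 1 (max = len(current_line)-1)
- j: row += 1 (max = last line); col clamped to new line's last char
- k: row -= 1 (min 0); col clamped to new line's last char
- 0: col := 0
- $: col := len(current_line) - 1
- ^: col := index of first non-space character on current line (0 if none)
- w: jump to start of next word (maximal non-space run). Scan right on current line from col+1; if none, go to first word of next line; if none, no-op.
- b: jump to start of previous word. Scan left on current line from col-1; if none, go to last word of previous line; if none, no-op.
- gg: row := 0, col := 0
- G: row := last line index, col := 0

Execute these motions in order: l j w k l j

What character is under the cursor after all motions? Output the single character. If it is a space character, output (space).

After 1 (l): row=0 col=1 char='a'
After 2 (j): row=1 col=1 char='t'
After 3 (w): row=1 col=5 char='r'
After 4 (k): row=0 col=5 char='a'
After 5 (l): row=0 col=6 char='i'
After 6 (j): row=1 col=6 char='o'

Answer: o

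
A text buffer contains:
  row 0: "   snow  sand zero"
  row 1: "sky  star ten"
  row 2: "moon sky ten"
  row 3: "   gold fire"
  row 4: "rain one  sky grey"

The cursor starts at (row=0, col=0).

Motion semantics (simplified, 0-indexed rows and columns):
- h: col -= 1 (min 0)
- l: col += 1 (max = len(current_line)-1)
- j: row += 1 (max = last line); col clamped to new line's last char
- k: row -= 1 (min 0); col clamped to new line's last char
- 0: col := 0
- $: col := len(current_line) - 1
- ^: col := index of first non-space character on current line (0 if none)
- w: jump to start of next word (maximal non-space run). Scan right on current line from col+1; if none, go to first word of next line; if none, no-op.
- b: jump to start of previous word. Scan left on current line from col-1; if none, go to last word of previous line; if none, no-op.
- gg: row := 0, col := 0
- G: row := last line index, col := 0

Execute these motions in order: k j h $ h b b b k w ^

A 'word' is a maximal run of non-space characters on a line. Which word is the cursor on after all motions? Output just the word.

Answer: snow

Derivation:
After 1 (k): row=0 col=0 char='_'
After 2 (j): row=1 col=0 char='s'
After 3 (h): row=1 col=0 char='s'
After 4 ($): row=1 col=12 char='n'
After 5 (h): row=1 col=11 char='e'
After 6 (b): row=1 col=10 char='t'
After 7 (b): row=1 col=5 char='s'
After 8 (b): row=1 col=0 char='s'
After 9 (k): row=0 col=0 char='_'
After 10 (w): row=0 col=3 char='s'
After 11 (^): row=0 col=3 char='s'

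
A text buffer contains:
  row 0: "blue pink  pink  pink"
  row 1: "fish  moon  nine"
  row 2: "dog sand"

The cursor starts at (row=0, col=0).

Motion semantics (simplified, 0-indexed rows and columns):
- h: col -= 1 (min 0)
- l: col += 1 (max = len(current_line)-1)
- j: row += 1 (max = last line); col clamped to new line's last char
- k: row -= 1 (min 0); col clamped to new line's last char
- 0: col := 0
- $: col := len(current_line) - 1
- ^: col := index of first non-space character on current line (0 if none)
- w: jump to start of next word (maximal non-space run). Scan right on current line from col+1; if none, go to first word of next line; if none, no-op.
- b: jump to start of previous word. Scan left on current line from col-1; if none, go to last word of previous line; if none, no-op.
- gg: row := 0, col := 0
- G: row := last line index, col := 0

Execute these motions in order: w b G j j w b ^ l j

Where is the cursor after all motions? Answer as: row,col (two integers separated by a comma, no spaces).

Answer: 2,1

Derivation:
After 1 (w): row=0 col=5 char='p'
After 2 (b): row=0 col=0 char='b'
After 3 (G): row=2 col=0 char='d'
After 4 (j): row=2 col=0 char='d'
After 5 (j): row=2 col=0 char='d'
After 6 (w): row=2 col=4 char='s'
After 7 (b): row=2 col=0 char='d'
After 8 (^): row=2 col=0 char='d'
After 9 (l): row=2 col=1 char='o'
After 10 (j): row=2 col=1 char='o'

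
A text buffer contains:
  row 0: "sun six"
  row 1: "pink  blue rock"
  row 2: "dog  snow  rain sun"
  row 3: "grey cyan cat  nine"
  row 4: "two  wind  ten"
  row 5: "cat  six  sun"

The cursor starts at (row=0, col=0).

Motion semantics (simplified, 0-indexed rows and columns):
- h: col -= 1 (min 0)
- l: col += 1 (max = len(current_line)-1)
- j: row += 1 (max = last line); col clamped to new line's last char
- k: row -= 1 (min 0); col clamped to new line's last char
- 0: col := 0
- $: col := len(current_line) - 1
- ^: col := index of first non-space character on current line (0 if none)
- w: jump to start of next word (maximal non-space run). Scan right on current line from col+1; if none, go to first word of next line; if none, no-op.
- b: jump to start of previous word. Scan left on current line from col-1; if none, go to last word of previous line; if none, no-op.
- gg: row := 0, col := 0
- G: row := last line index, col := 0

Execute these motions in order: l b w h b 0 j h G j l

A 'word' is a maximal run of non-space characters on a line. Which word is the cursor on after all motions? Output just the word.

Answer: cat

Derivation:
After 1 (l): row=0 col=1 char='u'
After 2 (b): row=0 col=0 char='s'
After 3 (w): row=0 col=4 char='s'
After 4 (h): row=0 col=3 char='_'
After 5 (b): row=0 col=0 char='s'
After 6 (0): row=0 col=0 char='s'
After 7 (j): row=1 col=0 char='p'
After 8 (h): row=1 col=0 char='p'
After 9 (G): row=5 col=0 char='c'
After 10 (j): row=5 col=0 char='c'
After 11 (l): row=5 col=1 char='a'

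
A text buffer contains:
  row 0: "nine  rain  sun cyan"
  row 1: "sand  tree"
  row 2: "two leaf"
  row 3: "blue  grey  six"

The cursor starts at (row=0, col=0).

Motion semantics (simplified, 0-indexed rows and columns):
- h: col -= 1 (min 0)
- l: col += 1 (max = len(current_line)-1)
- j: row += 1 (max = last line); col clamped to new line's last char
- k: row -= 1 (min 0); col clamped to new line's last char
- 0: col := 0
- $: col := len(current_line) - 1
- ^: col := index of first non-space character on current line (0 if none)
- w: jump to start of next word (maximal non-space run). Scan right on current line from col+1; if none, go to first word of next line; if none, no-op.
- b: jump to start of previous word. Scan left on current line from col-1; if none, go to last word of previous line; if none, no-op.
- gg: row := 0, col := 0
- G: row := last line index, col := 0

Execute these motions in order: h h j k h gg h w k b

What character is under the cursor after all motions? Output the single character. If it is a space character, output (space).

Answer: n

Derivation:
After 1 (h): row=0 col=0 char='n'
After 2 (h): row=0 col=0 char='n'
After 3 (j): row=1 col=0 char='s'
After 4 (k): row=0 col=0 char='n'
After 5 (h): row=0 col=0 char='n'
After 6 (gg): row=0 col=0 char='n'
After 7 (h): row=0 col=0 char='n'
After 8 (w): row=0 col=6 char='r'
After 9 (k): row=0 col=6 char='r'
After 10 (b): row=0 col=0 char='n'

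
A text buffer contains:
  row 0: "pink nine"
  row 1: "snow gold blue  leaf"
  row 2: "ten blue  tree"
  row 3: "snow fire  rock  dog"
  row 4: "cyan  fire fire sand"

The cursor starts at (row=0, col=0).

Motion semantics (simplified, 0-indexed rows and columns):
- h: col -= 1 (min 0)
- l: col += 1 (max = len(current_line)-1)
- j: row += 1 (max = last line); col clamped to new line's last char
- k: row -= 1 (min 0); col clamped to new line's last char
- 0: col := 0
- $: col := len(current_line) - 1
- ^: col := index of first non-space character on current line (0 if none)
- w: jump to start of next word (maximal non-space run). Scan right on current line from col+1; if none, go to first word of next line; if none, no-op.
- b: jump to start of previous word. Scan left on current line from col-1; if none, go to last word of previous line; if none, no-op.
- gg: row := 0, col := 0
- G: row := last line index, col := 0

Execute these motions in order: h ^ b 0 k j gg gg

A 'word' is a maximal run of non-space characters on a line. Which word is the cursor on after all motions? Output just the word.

Answer: pink

Derivation:
After 1 (h): row=0 col=0 char='p'
After 2 (^): row=0 col=0 char='p'
After 3 (b): row=0 col=0 char='p'
After 4 (0): row=0 col=0 char='p'
After 5 (k): row=0 col=0 char='p'
After 6 (j): row=1 col=0 char='s'
After 7 (gg): row=0 col=0 char='p'
After 8 (gg): row=0 col=0 char='p'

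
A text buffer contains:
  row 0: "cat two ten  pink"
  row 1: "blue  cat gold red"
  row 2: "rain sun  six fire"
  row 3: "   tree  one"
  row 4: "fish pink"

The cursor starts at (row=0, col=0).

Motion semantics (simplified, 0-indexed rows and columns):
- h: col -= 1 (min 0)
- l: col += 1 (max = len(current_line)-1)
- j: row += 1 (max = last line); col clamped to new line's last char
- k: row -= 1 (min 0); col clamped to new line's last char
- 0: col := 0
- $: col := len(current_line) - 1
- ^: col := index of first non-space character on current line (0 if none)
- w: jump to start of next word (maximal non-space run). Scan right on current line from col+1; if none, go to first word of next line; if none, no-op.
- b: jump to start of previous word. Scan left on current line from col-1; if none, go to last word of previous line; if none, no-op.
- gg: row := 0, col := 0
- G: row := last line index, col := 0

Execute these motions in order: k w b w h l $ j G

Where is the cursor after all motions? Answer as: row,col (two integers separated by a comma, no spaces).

After 1 (k): row=0 col=0 char='c'
After 2 (w): row=0 col=4 char='t'
After 3 (b): row=0 col=0 char='c'
After 4 (w): row=0 col=4 char='t'
After 5 (h): row=0 col=3 char='_'
After 6 (l): row=0 col=4 char='t'
After 7 ($): row=0 col=16 char='k'
After 8 (j): row=1 col=16 char='e'
After 9 (G): row=4 col=0 char='f'

Answer: 4,0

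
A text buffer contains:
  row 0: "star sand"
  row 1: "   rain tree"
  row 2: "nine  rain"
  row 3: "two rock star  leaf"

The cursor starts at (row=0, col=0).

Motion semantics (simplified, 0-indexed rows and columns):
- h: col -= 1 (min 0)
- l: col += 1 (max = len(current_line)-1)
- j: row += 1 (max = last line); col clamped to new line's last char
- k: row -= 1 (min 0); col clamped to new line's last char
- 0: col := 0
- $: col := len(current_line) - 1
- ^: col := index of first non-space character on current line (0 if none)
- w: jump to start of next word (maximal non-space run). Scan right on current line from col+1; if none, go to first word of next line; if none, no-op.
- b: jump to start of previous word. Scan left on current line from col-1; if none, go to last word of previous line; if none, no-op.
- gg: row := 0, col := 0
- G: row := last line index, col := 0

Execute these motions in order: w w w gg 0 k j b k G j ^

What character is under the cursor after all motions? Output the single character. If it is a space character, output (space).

Answer: t

Derivation:
After 1 (w): row=0 col=5 char='s'
After 2 (w): row=1 col=3 char='r'
After 3 (w): row=1 col=8 char='t'
After 4 (gg): row=0 col=0 char='s'
After 5 (0): row=0 col=0 char='s'
After 6 (k): row=0 col=0 char='s'
After 7 (j): row=1 col=0 char='_'
After 8 (b): row=0 col=5 char='s'
After 9 (k): row=0 col=5 char='s'
After 10 (G): row=3 col=0 char='t'
After 11 (j): row=3 col=0 char='t'
After 12 (^): row=3 col=0 char='t'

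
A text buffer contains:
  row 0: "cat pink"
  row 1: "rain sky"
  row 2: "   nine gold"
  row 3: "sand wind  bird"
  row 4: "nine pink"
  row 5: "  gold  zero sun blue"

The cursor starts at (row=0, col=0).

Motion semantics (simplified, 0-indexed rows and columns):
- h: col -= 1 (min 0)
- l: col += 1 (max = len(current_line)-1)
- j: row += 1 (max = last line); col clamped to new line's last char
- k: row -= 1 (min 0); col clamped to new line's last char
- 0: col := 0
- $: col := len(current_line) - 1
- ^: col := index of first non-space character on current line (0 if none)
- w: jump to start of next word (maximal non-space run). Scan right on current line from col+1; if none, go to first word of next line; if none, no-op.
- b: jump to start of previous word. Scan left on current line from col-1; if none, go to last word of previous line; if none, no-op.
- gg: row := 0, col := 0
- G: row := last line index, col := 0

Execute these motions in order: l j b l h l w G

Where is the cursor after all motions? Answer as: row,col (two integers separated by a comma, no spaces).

After 1 (l): row=0 col=1 char='a'
After 2 (j): row=1 col=1 char='a'
After 3 (b): row=1 col=0 char='r'
After 4 (l): row=1 col=1 char='a'
After 5 (h): row=1 col=0 char='r'
After 6 (l): row=1 col=1 char='a'
After 7 (w): row=1 col=5 char='s'
After 8 (G): row=5 col=0 char='_'

Answer: 5,0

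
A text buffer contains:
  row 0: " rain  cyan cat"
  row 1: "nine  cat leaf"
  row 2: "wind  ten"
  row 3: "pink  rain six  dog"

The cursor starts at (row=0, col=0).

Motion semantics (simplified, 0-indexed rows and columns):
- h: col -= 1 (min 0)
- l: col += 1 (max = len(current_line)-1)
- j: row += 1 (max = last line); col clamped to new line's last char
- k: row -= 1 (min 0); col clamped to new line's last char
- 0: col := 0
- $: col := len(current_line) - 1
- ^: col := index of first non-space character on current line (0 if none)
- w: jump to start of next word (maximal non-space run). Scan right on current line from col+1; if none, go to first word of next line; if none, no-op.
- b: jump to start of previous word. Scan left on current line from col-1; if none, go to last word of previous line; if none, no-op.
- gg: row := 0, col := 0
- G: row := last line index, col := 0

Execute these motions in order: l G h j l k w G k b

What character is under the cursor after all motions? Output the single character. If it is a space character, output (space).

After 1 (l): row=0 col=1 char='r'
After 2 (G): row=3 col=0 char='p'
After 3 (h): row=3 col=0 char='p'
After 4 (j): row=3 col=0 char='p'
After 5 (l): row=3 col=1 char='i'
After 6 (k): row=2 col=1 char='i'
After 7 (w): row=2 col=6 char='t'
After 8 (G): row=3 col=0 char='p'
After 9 (k): row=2 col=0 char='w'
After 10 (b): row=1 col=10 char='l'

Answer: l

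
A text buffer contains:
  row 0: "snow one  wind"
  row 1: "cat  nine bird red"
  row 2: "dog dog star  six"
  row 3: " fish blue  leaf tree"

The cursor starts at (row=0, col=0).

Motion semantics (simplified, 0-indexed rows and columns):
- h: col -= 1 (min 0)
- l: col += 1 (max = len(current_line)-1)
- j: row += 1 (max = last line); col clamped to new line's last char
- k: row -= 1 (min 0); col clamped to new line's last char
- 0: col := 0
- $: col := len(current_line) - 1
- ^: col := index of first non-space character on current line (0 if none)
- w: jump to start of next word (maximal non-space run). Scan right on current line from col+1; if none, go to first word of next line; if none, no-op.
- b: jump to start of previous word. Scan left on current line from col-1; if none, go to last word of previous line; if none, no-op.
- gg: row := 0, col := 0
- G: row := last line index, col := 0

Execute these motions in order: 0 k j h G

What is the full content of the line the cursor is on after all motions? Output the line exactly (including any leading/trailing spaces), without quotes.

Answer:  fish blue  leaf tree

Derivation:
After 1 (0): row=0 col=0 char='s'
After 2 (k): row=0 col=0 char='s'
After 3 (j): row=1 col=0 char='c'
After 4 (h): row=1 col=0 char='c'
After 5 (G): row=3 col=0 char='_'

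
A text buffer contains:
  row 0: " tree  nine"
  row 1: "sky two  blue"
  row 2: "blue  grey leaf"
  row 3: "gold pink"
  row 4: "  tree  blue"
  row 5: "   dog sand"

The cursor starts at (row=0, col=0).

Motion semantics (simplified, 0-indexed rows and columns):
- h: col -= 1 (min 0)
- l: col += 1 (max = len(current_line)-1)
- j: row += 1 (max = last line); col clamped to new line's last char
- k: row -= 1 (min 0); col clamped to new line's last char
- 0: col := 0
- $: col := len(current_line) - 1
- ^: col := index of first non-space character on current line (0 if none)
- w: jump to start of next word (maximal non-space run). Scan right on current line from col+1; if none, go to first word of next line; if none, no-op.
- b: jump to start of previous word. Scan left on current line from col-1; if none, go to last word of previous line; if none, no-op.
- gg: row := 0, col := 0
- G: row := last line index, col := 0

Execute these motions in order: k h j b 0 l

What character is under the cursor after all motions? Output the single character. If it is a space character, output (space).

Answer: t

Derivation:
After 1 (k): row=0 col=0 char='_'
After 2 (h): row=0 col=0 char='_'
After 3 (j): row=1 col=0 char='s'
After 4 (b): row=0 col=7 char='n'
After 5 (0): row=0 col=0 char='_'
After 6 (l): row=0 col=1 char='t'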